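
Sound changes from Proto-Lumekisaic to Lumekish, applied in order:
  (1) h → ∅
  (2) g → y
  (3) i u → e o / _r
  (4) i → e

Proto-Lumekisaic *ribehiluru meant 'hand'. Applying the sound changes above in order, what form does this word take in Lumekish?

rebeeloru

Lumekish: *ribehiluru
  ribehiluru → ribeiluru   [h-loss]
  ribeiluru (rule 2 does not apply)
  ribeiluru → ribeiloru   [pre-rhotic lowering]
  ribeiloru → rebeeloru   [vowel merger]
  giving Lumekish rebeeloru.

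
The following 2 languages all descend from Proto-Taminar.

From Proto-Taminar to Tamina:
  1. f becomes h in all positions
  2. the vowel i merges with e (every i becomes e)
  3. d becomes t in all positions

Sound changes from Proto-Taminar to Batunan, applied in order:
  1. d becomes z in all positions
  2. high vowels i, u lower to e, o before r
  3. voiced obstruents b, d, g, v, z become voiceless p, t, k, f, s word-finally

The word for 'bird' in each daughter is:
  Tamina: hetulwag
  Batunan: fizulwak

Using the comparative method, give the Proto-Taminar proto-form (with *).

Position 3: Tamina has t, Batunan has z. Taking the neighbouring segments as reconstructed: Tamina t could go back to *t or *d; Batunan z could go back to *d or *z — the one source consistent with every daughter is *d.
Position 8: Tamina has g, Batunan has k. Tamina preserves g here (none of its changes turn any other segment into g), so the proto-segment is *g.
Verify the candidate proto-form against each daughter:
Tamina: *fidulwag
  fidulwag → hidulwag   [unconditioned shift]
  hidulwag → hedulwag   [vowel merger]
  hedulwag → hetulwag   [unconditioned shift]
  giving Tamina hetulwag.
Batunan: *fidulwag > fizulwag > fizulwak  (by unconditioned shift, final devoicing)
Only *fidulwag yields all of Tamina hetulwag, Batunan fizulwak.

*fidulwag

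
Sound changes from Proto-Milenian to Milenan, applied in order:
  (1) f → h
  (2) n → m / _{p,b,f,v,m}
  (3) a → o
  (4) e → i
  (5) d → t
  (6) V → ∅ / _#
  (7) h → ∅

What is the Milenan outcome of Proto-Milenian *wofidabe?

Milenan: *wofidabe
  wofidabe → wohidabe   [unconditioned shift]
  wohidabe (rule 2 does not apply)
  wohidabe → wohidobe   [vowel merger]
  wohidobe → wohidobi   [vowel merger]
  wohidobi → wohitobi   [unconditioned shift]
  wohitobi → wohitob   [apocope]
  wohitob → woitob   [h-loss]
  giving Milenan woitob.

woitob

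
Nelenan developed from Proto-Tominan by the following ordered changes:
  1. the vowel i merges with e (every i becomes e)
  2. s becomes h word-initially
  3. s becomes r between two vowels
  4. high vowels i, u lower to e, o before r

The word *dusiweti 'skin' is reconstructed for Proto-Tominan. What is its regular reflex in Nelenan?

Nelenan: *dusiweti > dusewete > durewete > dorewete  (by vowel merger, rhotacism, pre-rhotic lowering)

dorewete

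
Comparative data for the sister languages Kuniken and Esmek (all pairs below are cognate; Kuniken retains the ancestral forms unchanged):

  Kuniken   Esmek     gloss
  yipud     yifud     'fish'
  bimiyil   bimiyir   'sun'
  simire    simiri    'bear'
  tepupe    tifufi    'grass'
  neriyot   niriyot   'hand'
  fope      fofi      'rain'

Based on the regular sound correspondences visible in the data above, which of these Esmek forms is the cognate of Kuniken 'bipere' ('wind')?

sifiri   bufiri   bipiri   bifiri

bifiri

tepupe ~ tifufi, fope ~ fofi — Kuniken p corresponds to Esmek f between vowels (before a front vowel).
neriyot ~ niriyot — Kuniken e corresponds to Esmek i after a consonant, before r.
simire ~ simiri, tepupe ~ tifufi — Kuniken e corresponds to Esmek i word-finally.
Applying these to Kuniken 'bipere':
  bipere → bifere   (p→f between vowels (before a front vowel))
  bifere → bifire   (e→i after a consonant, before r)
  bifire → bifiri   (e→i word-finally)
So the Esmek cognate is 'bifiri'.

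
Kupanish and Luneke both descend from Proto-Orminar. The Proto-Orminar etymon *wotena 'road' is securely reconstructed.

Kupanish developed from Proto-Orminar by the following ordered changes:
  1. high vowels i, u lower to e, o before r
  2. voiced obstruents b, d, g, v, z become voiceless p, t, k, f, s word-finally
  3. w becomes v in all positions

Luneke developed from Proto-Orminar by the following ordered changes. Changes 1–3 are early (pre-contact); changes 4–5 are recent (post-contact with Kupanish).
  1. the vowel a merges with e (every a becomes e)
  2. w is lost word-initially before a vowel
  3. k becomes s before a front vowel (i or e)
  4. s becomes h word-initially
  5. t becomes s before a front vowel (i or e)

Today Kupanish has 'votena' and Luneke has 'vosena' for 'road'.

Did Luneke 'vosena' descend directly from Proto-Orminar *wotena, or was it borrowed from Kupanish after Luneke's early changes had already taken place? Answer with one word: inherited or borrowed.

If inherited, *wotena would pass through all of Luneke's changes:
Luneke: *wotena > wotene > otene > osene  (by vowel merger, glide loss, palatalisation)
If borrowed from Kupanish 'votena' after the early changes, it would undergo only the recent ones:
  rule 4 (debuccalisation): no change (votena)
  rule 5 (palatalisation): votena → vosena
  ⇒ as a loan: vosena
Luneke 'vosena' matches the loan outcome 'vosena', not the inherited 'osene' — it skipped the early Luneke changes, so it was borrowed from Kupanish.

borrowed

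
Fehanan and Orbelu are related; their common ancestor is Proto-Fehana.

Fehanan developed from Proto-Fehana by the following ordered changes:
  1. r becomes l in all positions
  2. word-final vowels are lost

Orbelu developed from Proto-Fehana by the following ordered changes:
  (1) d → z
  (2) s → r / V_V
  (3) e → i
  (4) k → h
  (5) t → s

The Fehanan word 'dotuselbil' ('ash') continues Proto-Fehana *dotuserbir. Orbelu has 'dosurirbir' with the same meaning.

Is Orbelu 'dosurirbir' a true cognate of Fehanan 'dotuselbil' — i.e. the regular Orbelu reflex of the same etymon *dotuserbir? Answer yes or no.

no

Derive the expected Orbelu reflex of *dotuserbir:
Orbelu: *dotuserbir > zotuserbir > zoturerbir > zoturirbir > zosurirbir  (by unconditioned shift, rhotacism, vowel merger, unconditioned shift)
The regular Orbelu reflex would be 'zosurirbir', but the attested form is 'dosurirbir'. The correspondence is irregular, so they are not cognates (the Orbelu form has a different source).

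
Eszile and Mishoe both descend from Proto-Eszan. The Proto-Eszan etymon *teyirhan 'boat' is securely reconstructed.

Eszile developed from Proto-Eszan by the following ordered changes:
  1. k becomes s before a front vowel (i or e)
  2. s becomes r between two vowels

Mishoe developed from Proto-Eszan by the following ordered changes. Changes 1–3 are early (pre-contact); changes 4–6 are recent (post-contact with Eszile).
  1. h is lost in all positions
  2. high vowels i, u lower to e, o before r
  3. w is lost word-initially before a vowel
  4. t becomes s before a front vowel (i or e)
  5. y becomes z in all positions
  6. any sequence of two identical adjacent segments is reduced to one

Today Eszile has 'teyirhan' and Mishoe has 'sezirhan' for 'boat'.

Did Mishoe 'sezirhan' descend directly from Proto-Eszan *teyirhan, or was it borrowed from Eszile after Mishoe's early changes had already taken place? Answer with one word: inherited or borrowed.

If inherited, *teyirhan would pass through all of Mishoe's changes:
Mishoe: *teyirhan > teyiran > teyeran > seyeran > sezeran  (by h-loss, pre-rhotic lowering, palatalisation, unconditioned shift)
If borrowed from Eszile 'teyirhan' after the early changes, it would undergo only the recent ones:
  rule 4 (palatalisation): teyirhan → seyirhan
  rule 5 (unconditioned shift): seyirhan → sezirhan
  rule 6 (degemination): no change (sezirhan)
  ⇒ as a loan: sezirhan
Mishoe 'sezirhan' matches the loan outcome 'sezirhan', not the inherited 'sezeran' — it skipped the early Mishoe changes, so it was borrowed from Eszile.

borrowed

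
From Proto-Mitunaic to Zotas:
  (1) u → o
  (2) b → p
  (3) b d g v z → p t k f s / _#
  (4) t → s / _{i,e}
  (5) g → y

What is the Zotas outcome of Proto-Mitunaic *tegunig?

seyonik

Zotas: *tegunig > tegonig > tegonik > segonik > seyonik  (by vowel merger, final devoicing, palatalisation, unconditioned shift)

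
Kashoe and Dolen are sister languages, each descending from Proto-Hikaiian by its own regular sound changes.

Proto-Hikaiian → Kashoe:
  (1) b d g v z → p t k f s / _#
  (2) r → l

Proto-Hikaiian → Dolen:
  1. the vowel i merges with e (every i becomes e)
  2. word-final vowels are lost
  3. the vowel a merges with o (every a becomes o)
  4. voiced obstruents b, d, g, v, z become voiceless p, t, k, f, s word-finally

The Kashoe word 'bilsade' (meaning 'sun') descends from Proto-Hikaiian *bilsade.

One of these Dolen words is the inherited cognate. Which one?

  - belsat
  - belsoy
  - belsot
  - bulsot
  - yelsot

belsot

Dolen: start from *bilsade.
  rule 1 (vowel merger): bilsade → belsade
  rule 2 (apocope): belsade → belsad
  rule 3 (vowel merger): belsad → belsod
  rule 4 (final devoicing): belsod → belsot
  ⇒ Dolen belsot
The other candidates each miss or misapply at least one Dolen change.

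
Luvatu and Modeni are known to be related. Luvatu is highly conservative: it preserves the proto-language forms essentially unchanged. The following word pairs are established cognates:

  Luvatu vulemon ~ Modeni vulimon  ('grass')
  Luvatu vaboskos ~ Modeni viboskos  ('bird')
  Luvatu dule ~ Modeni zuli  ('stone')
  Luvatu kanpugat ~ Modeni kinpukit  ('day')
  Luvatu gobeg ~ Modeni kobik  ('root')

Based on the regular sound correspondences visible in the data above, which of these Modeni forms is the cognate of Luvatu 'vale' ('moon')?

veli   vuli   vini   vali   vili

vili

kanpugat ~ kinpukit — Luvatu a corresponds to Modeni i after a consonant, before a consonant other than r, m, n, p, b, f, v.
dule ~ zuli — Luvatu e corresponds to Modeni i word-finally.
Applying these to Luvatu 'vale':
  vale → vile   (a→i after a consonant, before a consonant other than r, m, n, p, b, f, v)
  vile → vili   (e→i word-finally)
So the Modeni cognate is 'vili'.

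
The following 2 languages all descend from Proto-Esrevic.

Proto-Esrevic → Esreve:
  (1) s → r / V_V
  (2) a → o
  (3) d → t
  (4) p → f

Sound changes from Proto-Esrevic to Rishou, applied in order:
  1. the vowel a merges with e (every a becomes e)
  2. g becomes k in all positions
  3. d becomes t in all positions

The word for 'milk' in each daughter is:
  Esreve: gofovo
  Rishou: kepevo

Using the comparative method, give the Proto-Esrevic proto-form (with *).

*gapavo

Position 3: Esreve has f, Rishou has p. Rishou preserves p here (none of its changes turn any other segment into p), so the proto-segment is *p.
Position 1: Esreve has g, Rishou has k. Esreve preserves g here (none of its changes turn any other segment into g), so the proto-segment is *g.
Position 2: Esreve has o, Rishou has e. Taking the neighbouring segments as reconstructed: Esreve o could go back to *a or *o; Rishou e could go back to *a or *e — the one source consistent with every daughter is *a.
This points to *gapavo. Verify forward in each daughter:
Esreve: *gapavo
  gapavo (rule 1 does not apply)
  gapavo → gopovo   [vowel merger]
  gopovo (rule 3 does not apply)
  gopovo → gofovo   [unconditioned shift]
  giving Esreve gofovo.
Rishou: *gapavo
  gapavo → gepevo   [vowel merger]
  gepevo → kepevo   [unconditioned shift]
  kepevo (rule 3 does not apply)
  giving Rishou kepevo.
Only *gapavo yields all of Esreve gofovo, Rishou kepevo.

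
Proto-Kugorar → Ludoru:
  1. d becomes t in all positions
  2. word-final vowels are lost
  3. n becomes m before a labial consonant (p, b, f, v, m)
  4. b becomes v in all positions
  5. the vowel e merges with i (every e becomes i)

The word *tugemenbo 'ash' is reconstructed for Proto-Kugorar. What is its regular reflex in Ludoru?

Ludoru: start from *tugemenbo.
  rule 1: no change — tugemenbo
  rule 2 (apocope): tugemenbo → tugemenb
  rule 3 (nasal place assimilation): tugemenb → tugememb
  rule 4 (unconditioned shift): tugememb → tugememv
  rule 5 (vowel merger): tugememv → tugimimv
  ⇒ Ludoru tugimimv

tugimimv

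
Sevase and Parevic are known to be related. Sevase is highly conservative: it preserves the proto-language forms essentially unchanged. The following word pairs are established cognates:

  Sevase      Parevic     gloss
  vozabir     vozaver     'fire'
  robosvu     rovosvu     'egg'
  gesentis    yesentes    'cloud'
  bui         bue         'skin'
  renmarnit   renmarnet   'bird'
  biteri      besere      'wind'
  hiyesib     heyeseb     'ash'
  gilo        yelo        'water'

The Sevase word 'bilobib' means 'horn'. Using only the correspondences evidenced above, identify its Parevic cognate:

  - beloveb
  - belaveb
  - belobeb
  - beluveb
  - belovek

gesentis ~ yesentes, renmarnit ~ renmarnet — Sevase i corresponds to Parevic e after a consonant, before a consonant other than r, m, n, p, b, f, v.
vozabir ~ vozaver — Sevase b corresponds to Parevic v between vowels (before a front vowel).
hiyesib ~ heyeseb — Sevase i corresponds to Parevic e after a consonant, before a labial obstruent.
Applying these to Sevase 'bilobib':
  bilobib → belobib   (i→e after a consonant, before a consonant other than r, m, n, p, b, f, v)
  belobib → belovib   (b→v between vowels (before a front vowel))
  belovib → beloveb   (i→e after a consonant, before a labial obstruent)
So the Parevic cognate is 'beloveb'.

beloveb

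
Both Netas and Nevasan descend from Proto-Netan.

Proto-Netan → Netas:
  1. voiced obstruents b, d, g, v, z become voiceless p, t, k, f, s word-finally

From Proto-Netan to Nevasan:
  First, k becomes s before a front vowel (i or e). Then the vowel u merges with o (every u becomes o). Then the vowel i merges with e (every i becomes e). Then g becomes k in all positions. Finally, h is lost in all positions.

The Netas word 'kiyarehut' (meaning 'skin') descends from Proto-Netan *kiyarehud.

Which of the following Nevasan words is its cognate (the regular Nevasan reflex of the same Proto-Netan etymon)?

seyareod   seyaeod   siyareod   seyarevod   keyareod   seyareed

seyareod

Nevasan: *kiyarehud > siyarehud > siyarehod > seyarehod > seyareod  (by palatalisation, vowel merger, vowel merger, h-loss)
Only 'seyareod' matches the regular Nevasan development of *kiyarehud.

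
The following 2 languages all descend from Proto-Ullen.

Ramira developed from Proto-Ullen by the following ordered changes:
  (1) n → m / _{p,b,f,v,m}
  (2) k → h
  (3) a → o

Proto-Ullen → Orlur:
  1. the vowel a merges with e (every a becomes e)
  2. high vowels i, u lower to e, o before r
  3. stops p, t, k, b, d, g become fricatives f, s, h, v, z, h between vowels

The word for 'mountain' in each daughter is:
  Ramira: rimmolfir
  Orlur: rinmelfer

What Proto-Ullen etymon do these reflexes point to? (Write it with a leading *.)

*rinmalfir

Position 5: Ramira has o, Orlur has e. Taking the neighbouring segments as reconstructed: Ramira o could go back to *a or *o; Orlur e could go back to *a or *e — the one source consistent with every daughter is *a.
Position 3: Ramira has m, Orlur has n. Orlur preserves n here (none of its changes turn any other segment into n), so the proto-segment is *n.
This points to *rinmalfir. Verify forward in each daughter:
Ramira: *rinmalfir > rimmalfir > rimmolfir  (by nasal place assimilation, vowel merger)
Orlur: start from *rinmalfir.
  rule 1 (vowel merger): rinmalfir → rinmelfir
  rule 2 (pre-rhotic lowering): rinmelfir → rinmelfer
  rule 3: no change — rinmelfer
  ⇒ Orlur rinmelfer
Only *rinmalfir yields all of Ramira rimmolfir, Orlur rinmelfer.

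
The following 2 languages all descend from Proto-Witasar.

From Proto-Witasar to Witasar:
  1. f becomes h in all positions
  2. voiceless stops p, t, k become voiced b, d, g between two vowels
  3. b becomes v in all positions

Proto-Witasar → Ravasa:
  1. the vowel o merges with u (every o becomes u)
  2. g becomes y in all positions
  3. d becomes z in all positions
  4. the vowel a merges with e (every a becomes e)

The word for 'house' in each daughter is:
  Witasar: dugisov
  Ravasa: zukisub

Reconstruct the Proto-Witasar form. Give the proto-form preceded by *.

Position 3: Witasar has g, Ravasa has k. Ravasa preserves k here (none of its changes turn any other segment into k), so the proto-segment is *k.
Position 7: Witasar has v, Ravasa has b. Ravasa preserves b here (none of its changes turn any other segment into b), so the proto-segment is *b.
Position 1: Witasar has d, Ravasa has z. Taking the neighbouring segments as reconstructed: Witasar d can only go back to *d; Ravasa z could go back to *d or *z — the one source consistent with every daughter is *d.
Continuing position by position gives *dukisob; check it forward:
Witasar: *dukisob > dugisob > dugisov  (by intervocalic voicing, unconditioned shift)
Ravasa: start from *dukisob.
  rule 1 (vowel merger): dukisob → dukisub
  rule 2: no change — dukisub
  rule 3 (unconditioned shift): dukisub → zukisub
  rule 4: no change — zukisub
  ⇒ Ravasa zukisub
*dukisob is the unique common source.

*dukisob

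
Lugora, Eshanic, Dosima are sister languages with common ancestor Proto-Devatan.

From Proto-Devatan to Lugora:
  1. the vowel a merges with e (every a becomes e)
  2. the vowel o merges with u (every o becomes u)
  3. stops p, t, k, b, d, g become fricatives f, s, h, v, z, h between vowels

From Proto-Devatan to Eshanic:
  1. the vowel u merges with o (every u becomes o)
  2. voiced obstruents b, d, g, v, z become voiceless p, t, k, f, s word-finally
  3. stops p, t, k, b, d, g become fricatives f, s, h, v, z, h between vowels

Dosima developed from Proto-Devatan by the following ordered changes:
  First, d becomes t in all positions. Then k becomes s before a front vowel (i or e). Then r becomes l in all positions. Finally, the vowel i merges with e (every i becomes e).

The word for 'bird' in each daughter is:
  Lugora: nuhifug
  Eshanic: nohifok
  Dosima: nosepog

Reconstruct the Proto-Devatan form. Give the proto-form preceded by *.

*nokipog

Position 6: Lugora has u, Eshanic has o, Dosima has o. Dosima preserves o here (none of its changes turn any other segment into o), so the proto-segment is *o.
Position 7: Lugora has g, Eshanic has k, Dosima has g. Lugora preserves g here (none of its changes turn any other segment into g), so the proto-segment is *g.
Position 2: Lugora has u, Eshanic has o, Dosima has o. Dosima preserves o here (none of its changes turn any other segment into o), so the proto-segment is *o.
Continuing position by position gives *nokipog; check it forward:
Lugora: *nokipog
  nokipog (rule 1 does not apply)
  nokipog → nukipug   [vowel merger]
  nukipug → nuhifug   [intervocalic lenition]
  giving Lugora nuhifug.
Eshanic: *nokipog > nokipok > nohifok  (by final devoicing, intervocalic lenition)
Dosima: *nokipog > nosipog > nosepog  (by palatalisation, vowel merger)
No other proto-form is consistent with every reflex, so the reconstruction is *nokipog.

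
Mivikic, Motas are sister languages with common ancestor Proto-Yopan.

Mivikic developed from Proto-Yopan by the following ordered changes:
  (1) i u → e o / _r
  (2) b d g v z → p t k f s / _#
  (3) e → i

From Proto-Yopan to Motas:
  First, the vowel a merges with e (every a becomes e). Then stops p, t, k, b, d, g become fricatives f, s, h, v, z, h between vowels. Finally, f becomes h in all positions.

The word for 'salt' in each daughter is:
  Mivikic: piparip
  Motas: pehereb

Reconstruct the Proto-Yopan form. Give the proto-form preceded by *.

*pepareb

Position 2: Mivikic has i, Motas has e. Taking the neighbouring segments as reconstructed: Mivikic i could go back to *e or *i; Motas e could go back to *a or *e — the one source consistent with every daughter is *e.
Position 3: Mivikic has p, Motas has h. Taking the neighbouring segments as reconstructed: Mivikic p can only go back to *p; Motas h could go back to *p or *k or *g or *f or *h — the one source consistent with every daughter is *p.
Position 7: Mivikic has p, Motas has b. Motas preserves b here (none of its changes turn any other segment into b), so the proto-segment is *b.
This points to *pepareb. Verify forward in each daughter:
Mivikic: *pepareb
  pepareb (rule 1 does not apply)
  pepareb → peparep   [final devoicing]
  peparep → piparip   [vowel merger]
  giving Mivikic piparip.
Motas: start from *pepareb.
  rule 1 (vowel merger): pepareb → pepereb
  rule 2 (intervocalic lenition): pepereb → pefereb
  rule 3 (unconditioned shift): pefereb → pehereb
  ⇒ Motas pehereb
*pepareb is the unique common source.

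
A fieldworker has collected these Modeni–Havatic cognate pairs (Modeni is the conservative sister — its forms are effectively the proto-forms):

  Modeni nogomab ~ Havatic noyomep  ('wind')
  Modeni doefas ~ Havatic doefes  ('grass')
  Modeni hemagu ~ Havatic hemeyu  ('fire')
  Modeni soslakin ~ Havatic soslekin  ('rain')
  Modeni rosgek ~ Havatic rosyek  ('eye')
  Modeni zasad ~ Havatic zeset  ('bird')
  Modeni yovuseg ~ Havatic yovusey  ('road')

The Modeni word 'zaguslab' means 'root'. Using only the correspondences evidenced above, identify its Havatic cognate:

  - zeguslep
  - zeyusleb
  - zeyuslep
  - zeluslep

zeyuslep

doefas ~ doefes, hemagu ~ hemeyu — Modeni a corresponds to Havatic e after a consonant, before a consonant other than r, m, n, p, b, f, v.
hemagu ~ hemeyu — Modeni g corresponds to Havatic y between vowels (before a back vowel).
nogomab ~ noyomep — Modeni a corresponds to Havatic e after a consonant, before a labial obstruent.
nogomab ~ noyomep — Modeni b corresponds to Havatic p word-finally.
Applying these to Modeni 'zaguslab':
  zaguslab → zeguslab   (a→e after a consonant, before a consonant other than r, m, n, p, b, f, v)
  zeguslab → zeyuslab   (g→y between vowels (before a back vowel))
  zeyuslab → zeyusleb   (a→e after a consonant, before a labial obstruent)
  zeyusleb → zeyuslep   (b→p word-finally)
So the Havatic cognate is 'zeyuslep'.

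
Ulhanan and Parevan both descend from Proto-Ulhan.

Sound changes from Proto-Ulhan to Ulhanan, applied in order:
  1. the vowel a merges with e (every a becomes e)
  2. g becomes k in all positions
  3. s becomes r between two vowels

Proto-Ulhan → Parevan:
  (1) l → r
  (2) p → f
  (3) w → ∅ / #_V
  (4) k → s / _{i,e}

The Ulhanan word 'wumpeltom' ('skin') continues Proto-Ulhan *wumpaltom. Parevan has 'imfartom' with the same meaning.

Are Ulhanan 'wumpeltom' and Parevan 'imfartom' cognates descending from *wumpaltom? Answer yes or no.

no

Derive the expected Parevan reflex of *wumpaltom:
Parevan: *wumpaltom
  wumpaltom → wumpartom   [unconditioned shift]
  wumpartom → wumfartom   [unconditioned shift]
  wumfartom → umfartom   [glide loss]
  umfartom (rule 4 does not apply)
  giving Parevan umfartom.
The regular Parevan reflex would be 'umfartom', but the attested form is 'imfartom'. The correspondence is irregular, so they are not cognates (the Parevan form has a different source).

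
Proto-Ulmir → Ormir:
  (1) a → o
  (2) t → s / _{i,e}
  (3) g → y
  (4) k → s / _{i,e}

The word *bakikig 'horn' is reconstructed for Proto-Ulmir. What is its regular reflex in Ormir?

Ormir: *bakikig
  bakikig → bokikig   [vowel merger]
  bokikig (rule 2 does not apply)
  bokikig → bokikiy   [unconditioned shift]
  bokikiy → bosisiy   [palatalisation]
  giving Ormir bosisiy.

bosisiy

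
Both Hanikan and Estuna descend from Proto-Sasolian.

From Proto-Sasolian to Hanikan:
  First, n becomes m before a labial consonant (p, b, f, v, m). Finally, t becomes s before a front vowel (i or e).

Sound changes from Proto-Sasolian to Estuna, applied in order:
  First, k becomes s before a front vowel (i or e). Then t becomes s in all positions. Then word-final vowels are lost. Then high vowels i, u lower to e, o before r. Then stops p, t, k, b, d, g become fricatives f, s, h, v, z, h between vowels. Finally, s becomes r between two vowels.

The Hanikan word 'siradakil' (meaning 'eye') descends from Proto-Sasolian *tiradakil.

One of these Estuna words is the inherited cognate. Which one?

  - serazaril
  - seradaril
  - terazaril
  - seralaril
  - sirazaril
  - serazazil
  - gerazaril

serazaril

Estuna: start from *tiradakil.
  rule 1 (palatalisation): tiradakil → tiradasil
  rule 2 (unconditioned shift): tiradasil → siradasil
  rule 3: no change — siradasil
  rule 4 (pre-rhotic lowering): siradasil → seradasil
  rule 5 (intervocalic lenition): seradasil → serazasil
  rule 6 (rhotacism): serazasil → serazaril
  ⇒ Estuna serazaril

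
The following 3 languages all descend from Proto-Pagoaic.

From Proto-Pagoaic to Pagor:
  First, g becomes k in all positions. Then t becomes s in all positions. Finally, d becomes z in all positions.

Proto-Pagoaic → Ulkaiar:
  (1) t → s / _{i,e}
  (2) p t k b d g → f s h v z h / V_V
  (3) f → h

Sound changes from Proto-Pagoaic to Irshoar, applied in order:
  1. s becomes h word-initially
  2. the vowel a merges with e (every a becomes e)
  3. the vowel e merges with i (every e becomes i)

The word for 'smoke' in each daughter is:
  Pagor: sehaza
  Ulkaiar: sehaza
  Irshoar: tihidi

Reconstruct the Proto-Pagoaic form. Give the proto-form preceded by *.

Position 4: Pagor has a, Ulkaiar has a, Irshoar has i. Pagor preserves a here (none of its changes turn any other segment into a), so the proto-segment is *a.
Position 1: Pagor has s, Ulkaiar has s, Irshoar has t. Irshoar preserves t here (none of its changes turn any other segment into t), so the proto-segment is *t.
Verify the candidate proto-form against each daughter:
Pagor: start from *tehada.
  rule 1: no change — tehada
  rule 2 (unconditioned shift): tehada → sehada
  rule 3 (unconditioned shift): sehada → sehaza
  ⇒ Pagor sehaza
Ulkaiar: *tehada
  tehada → sehada   [palatalisation]
  sehada → sehaza   [intervocalic lenition]
  sehaza (rule 3 does not apply)
  giving Ulkaiar sehaza.
Irshoar: *tehada
  tehada (rule 1 does not apply)
  tehada → tehede   [vowel merger]
  tehede → tihidi   [vowel merger]
  giving Irshoar tihidi.
Only *tehada yields all of Pagor sehaza, Ulkaiar sehaza, Irshoar tihidi.

*tehada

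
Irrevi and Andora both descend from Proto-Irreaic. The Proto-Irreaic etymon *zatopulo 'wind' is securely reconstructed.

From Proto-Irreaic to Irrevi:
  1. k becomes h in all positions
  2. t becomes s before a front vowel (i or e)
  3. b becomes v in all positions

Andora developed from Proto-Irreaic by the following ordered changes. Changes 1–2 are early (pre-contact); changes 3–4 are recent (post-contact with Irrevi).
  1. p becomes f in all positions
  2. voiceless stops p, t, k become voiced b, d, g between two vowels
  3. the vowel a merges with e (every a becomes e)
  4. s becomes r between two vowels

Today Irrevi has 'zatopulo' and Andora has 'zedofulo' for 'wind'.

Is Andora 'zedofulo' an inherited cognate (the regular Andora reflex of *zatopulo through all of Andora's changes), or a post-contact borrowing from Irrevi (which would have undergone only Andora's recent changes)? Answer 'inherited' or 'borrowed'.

If inherited, *zatopulo would pass through all of Andora's changes:
Andora: *zatopulo
  zatopulo → zatofulo   [unconditioned shift]
  zatofulo → zadofulo   [intervocalic voicing]
  zadofulo → zedofulo   [vowel merger]
  zedofulo (rule 4 does not apply)
  giving Andora zedofulo.
If borrowed from Irrevi 'zatopulo' after the early changes, it would undergo only the recent ones:
  rule 3 (vowel merger): zatopulo → zetopulo
  rule 4 (rhotacism): no change (zetopulo)
  ⇒ as a loan: zetopulo
Andora 'zedofulo' matches the inherited outcome exactly, so it is an inherited cognate, not a loan.

inherited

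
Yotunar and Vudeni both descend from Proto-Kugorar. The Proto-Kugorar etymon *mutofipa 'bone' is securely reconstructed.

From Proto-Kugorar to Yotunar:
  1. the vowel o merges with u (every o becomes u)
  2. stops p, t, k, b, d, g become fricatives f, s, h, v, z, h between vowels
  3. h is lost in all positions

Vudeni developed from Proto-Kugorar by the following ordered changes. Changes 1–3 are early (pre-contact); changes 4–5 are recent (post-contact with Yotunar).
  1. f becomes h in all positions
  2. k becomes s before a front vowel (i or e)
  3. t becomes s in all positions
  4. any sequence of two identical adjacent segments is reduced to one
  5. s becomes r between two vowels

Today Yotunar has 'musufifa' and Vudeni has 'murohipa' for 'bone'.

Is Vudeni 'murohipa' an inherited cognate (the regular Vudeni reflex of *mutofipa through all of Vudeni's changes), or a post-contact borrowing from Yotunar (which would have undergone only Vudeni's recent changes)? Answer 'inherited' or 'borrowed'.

If inherited, *mutofipa would pass through all of Vudeni's changes:
Vudeni: start from *mutofipa.
  rule 1 (unconditioned shift): mutofipa → mutohipa
  rule 2: no change — mutohipa
  rule 3 (unconditioned shift): mutohipa → musohipa
  rule 4: no change — musohipa
  rule 5 (rhotacism): musohipa → murohipa
  ⇒ Vudeni murohipa
If borrowed from Yotunar 'musufifa' after the early changes, it would undergo only the recent ones:
  rule 4 (degemination): no change (musufifa)
  rule 5 (rhotacism): musufifa → murufifa
  ⇒ as a loan: murufifa
Vudeni 'murohipa' matches the inherited outcome exactly, so it is an inherited cognate, not a loan.

inherited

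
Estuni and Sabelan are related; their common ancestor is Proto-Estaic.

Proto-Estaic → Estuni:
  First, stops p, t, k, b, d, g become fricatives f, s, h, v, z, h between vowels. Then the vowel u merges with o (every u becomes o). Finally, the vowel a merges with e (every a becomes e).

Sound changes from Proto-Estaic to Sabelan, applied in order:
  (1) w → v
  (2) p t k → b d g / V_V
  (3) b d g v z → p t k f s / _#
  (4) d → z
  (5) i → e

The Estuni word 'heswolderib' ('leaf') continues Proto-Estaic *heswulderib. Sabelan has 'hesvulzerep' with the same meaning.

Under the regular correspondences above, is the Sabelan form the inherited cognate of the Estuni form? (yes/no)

yes

Derive the expected Sabelan reflex of *heswulderib:
Sabelan: *heswulderib
  heswulderib → hesvulderib   [unconditioned shift]
  hesvulderib (rule 2 does not apply)
  hesvulderib → hesvulderip   [final devoicing]
  hesvulderip → hesvulzerip   [unconditioned shift]
  hesvulzerip → hesvulzerep   [vowel merger]
  giving Sabelan hesvulzerep.
Sabelan 'hesvulzerep' matches the regular reflex exactly, so the pair is cognate.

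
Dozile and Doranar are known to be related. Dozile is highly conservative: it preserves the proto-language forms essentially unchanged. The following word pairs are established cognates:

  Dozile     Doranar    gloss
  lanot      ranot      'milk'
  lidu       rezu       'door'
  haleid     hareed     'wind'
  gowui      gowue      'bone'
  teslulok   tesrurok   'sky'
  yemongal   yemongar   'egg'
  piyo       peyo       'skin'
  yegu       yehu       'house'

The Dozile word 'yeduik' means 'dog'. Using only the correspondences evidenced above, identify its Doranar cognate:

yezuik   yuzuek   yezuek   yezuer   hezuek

yezuek

lidu ~ rezu — Dozile d corresponds to Doranar z between vowels (before a back vowel).
haleid ~ hareed — Dozile i corresponds to Doranar e after a vowel, before a consonant other than r, m, n, p, b, f, v.
Applying these to Dozile 'yeduik':
  yeduik → yezuik   (d→z between vowels (before a back vowel))
  yezuik → yezuek   (i→e after a vowel, before a consonant other than r, m, n, p, b, f, v)
So the Doranar cognate is 'yezuek'.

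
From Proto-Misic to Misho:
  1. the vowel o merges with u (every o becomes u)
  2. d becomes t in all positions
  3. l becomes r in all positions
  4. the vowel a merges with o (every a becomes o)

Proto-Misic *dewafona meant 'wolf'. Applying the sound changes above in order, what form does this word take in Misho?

Misho: start from *dewafona.
  rule 1 (vowel merger): dewafona → dewafuna
  rule 2 (unconditioned shift): dewafuna → tewafuna
  rule 3: no change — tewafuna
  rule 4 (vowel merger): tewafuna → tewofuno
  ⇒ Misho tewofuno

tewofuno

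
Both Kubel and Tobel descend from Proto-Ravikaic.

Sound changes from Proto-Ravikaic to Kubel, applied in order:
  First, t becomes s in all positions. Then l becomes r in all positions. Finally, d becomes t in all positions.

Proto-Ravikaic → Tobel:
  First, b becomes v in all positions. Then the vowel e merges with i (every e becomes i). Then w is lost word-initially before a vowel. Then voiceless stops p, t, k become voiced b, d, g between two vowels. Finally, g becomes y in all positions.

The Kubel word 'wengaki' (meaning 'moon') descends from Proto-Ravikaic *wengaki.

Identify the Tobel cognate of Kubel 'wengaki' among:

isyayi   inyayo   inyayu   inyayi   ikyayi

Tobel: *wengaki > wingaki > ingaki > ingagi > inyayi  (by vowel merger, glide loss, intervocalic voicing, unconditioned shift)
Among the options, 'inyayi' alone shows every Tobel change applied in order.

inyayi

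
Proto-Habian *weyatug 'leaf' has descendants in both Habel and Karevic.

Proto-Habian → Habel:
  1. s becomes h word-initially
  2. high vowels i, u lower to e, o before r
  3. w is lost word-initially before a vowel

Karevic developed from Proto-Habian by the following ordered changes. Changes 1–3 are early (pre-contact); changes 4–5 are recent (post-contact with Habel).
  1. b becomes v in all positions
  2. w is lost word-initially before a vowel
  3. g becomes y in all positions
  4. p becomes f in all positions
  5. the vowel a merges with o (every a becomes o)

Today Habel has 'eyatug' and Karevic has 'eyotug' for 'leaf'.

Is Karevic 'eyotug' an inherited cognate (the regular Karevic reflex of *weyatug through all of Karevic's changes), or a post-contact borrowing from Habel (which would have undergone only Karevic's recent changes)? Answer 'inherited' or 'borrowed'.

If inherited, *weyatug would pass through all of Karevic's changes:
Karevic: start from *weyatug.
  rule 1: no change — weyatug
  rule 2 (glide loss): weyatug → eyatug
  rule 3 (unconditioned shift): eyatug → eyatuy
  rule 4: no change — eyatuy
  rule 5 (vowel merger): eyatuy → eyotuy
  ⇒ Karevic eyotuy
If borrowed from Habel 'eyatug' after the early changes, it would undergo only the recent ones:
  rule 4 (unconditioned shift): no change (eyatug)
  rule 5 (vowel merger): eyatug → eyotug
  ⇒ as a loan: eyotug
Karevic 'eyotug' matches the loan outcome 'eyotug', not the inherited 'eyotuy' — it skipped the early Karevic changes, so it was borrowed from Habel.

borrowed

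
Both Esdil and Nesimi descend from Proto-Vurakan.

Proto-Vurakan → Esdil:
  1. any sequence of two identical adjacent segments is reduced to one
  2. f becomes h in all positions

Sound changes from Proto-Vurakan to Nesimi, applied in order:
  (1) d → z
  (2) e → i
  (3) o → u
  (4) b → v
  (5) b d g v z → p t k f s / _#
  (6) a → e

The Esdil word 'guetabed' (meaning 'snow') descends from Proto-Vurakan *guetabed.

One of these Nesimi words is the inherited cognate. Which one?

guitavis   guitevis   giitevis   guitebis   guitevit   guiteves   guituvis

Nesimi: *guetabed > guetabez > guitabiz > guitaviz > guitavis > guitevis  (by unconditioned shift, vowel merger, unconditioned shift, final devoicing, vowel merger)

guitevis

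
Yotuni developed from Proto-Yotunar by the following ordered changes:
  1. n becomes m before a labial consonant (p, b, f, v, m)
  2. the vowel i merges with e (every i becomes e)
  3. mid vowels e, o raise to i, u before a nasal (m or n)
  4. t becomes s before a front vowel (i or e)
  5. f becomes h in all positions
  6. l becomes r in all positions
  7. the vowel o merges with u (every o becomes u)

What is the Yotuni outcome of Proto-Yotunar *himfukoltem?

Yotuni: *himfukoltem > hemfukoltem > himfukoltim > himfukolsim > himhukolsim > himhukorsim > himhukursim  (by vowel merger, pre-nasal raising, palatalisation, unconditioned shift, unconditioned shift, vowel merger)

himhukursim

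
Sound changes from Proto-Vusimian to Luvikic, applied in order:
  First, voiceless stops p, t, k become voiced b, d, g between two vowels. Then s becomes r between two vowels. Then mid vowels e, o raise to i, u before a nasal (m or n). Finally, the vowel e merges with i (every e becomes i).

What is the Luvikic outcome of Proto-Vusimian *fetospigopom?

Luvikic: *fetospigopom > fedospigobom > fedospigobum > fidospigobum  (by intervocalic voicing, pre-nasal raising, vowel merger)

fidospigobum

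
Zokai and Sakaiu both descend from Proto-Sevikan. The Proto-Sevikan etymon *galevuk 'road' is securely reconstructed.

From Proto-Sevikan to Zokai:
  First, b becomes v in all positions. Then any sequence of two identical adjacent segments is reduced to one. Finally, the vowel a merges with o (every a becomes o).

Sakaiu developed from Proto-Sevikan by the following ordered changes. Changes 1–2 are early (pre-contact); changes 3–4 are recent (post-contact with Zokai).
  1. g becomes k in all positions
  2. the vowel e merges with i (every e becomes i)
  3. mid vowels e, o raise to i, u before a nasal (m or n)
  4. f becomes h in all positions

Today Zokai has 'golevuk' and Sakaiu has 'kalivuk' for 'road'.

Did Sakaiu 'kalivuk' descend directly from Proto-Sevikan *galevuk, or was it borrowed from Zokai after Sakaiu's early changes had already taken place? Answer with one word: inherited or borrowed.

inherited

If inherited, *galevuk would pass through all of Sakaiu's changes:
Sakaiu: start from *galevuk.
  rule 1 (unconditioned shift): galevuk → kalevuk
  rule 2 (vowel merger): kalevuk → kalivuk
  rule 3: no change — kalivuk
  rule 4: no change — kalivuk
  ⇒ Sakaiu kalivuk
If borrowed from Zokai 'golevuk' after the early changes, it would undergo only the recent ones:
  rule 3 (pre-nasal raising): no change (golevuk)
  rule 4 (unconditioned shift): no change (golevuk)
  ⇒ as a loan: golevuk
Sakaiu 'kalivuk' matches the inherited outcome exactly, so it is an inherited cognate, not a loan.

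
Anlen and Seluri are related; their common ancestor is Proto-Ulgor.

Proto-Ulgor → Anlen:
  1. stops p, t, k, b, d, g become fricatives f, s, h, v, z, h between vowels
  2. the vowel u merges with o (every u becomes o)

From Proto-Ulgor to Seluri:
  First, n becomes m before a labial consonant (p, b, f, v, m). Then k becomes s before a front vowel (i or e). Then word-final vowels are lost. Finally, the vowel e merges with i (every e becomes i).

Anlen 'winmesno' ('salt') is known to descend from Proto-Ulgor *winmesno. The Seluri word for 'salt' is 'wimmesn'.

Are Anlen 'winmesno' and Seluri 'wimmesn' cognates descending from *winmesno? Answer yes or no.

no

Derive the expected Seluri reflex of *winmesno:
Seluri: start from *winmesno.
  rule 1 (nasal place assimilation): winmesno → wimmesno
  rule 2: no change — wimmesno
  rule 3 (apocope): wimmesno → wimmesn
  rule 4 (vowel merger): wimmesn → wimmisn
  ⇒ Seluri wimmisn
The regular Seluri reflex would be 'wimmisn', but the attested form is 'wimmesn'. The correspondence is irregular, so they are not cognates (the Seluri form has a different source).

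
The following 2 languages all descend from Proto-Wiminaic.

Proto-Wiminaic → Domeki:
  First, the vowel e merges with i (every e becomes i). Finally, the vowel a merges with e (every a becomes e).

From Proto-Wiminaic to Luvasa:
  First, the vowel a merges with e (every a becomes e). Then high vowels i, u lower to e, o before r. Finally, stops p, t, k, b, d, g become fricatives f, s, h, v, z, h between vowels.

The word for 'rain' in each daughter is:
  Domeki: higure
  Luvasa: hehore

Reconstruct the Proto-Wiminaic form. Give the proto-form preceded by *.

Position 2: Domeki has i, Luvasa has e. Taking the neighbouring segments as reconstructed: Domeki i could go back to *e or *i; Luvasa e could go back to *a or *e — the one source consistent with every daughter is *e.
Position 4: Domeki has u, Luvasa has o. Domeki preserves u here (none of its changes turn any other segment into u), so the proto-segment is *u.
Position 6: Domeki has e, Luvasa has e. In Domeki, e can only continue *a, so the proto-segment is *a.
This points to *hegura. Verify forward in each daughter:
Domeki: *hegura > higura > higure  (by vowel merger, vowel merger)
Luvasa: *hegura
  hegura → hegure   [vowel merger]
  hegure → hegore   [pre-rhotic lowering]
  hegore → hehore   [intervocalic lenition]
  giving Luvasa hehore.
No other proto-form is consistent with every reflex, so the reconstruction is *hegura.

*hegura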